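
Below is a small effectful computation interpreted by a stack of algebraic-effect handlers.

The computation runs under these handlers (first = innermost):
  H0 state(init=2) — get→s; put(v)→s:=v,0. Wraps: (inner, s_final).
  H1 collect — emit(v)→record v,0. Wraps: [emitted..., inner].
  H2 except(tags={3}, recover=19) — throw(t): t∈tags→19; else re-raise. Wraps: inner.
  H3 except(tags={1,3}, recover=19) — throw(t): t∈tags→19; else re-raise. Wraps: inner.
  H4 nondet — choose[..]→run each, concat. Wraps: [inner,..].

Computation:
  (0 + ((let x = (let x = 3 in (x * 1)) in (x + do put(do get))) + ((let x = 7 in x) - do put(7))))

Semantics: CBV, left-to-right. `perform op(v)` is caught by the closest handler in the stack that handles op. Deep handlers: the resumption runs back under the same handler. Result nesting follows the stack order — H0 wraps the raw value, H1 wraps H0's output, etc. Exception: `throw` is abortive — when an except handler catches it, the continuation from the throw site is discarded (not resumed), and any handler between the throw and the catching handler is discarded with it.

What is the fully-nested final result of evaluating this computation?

Step-by-step:
get @ H0 ⇒ 2
put(2) @ H0 ⇒ s:=2
put(7) @ H0 ⇒ s:=7
H0 returns (10, 7)
H1 returns [(10, 7)]
H2 returns [(10, 7)]
H3 returns [(10, 7)]
H4 returns [[(10, 7)]]
= [[(10, 7)]]

Answer: [[(10, 7)]]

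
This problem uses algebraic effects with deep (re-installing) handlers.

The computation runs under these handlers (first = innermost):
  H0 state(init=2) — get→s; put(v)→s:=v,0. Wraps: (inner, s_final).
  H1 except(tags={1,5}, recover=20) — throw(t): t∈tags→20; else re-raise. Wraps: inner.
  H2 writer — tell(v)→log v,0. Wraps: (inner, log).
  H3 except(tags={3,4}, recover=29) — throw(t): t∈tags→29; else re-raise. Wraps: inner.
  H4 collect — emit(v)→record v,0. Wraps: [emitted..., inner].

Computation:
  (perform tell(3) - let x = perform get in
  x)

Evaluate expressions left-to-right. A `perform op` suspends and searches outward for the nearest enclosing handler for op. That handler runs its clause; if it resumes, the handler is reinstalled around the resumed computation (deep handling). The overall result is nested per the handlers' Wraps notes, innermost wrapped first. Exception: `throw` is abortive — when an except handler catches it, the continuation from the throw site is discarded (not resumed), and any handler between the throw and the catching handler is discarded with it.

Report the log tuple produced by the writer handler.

Answer: (3)

Step-by-step:
tell(3) @ H2 ⇒ log+=3
get @ H0 ⇒ 2
H0 returns (-2, 2)
H1 returns (-2, 2)
H2 returns ((-2, 2), (3))
H3 returns ((-2, 2), (3))
H4 returns [((-2, 2), (3))]
= [((-2, 2), (3))]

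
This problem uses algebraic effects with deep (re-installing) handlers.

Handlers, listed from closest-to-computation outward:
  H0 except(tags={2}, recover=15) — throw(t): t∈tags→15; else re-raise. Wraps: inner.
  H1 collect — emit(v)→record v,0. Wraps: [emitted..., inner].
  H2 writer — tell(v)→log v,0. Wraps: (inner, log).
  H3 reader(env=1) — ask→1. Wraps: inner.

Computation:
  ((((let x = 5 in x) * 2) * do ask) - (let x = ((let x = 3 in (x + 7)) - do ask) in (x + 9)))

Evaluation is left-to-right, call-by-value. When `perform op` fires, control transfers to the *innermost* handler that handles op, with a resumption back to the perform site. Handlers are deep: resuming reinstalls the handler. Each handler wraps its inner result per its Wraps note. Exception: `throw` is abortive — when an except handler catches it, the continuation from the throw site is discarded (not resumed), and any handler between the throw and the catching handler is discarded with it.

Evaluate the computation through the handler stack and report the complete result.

Answer: ([-8], ())

Evaluation trace:
ask @ H3 ⇒ 1
ask @ H3 ⇒ 1
H0 returns -8
H1 returns [-8]
H2 returns ([-8], ())
H3 returns ([-8], ())
= ([-8], ())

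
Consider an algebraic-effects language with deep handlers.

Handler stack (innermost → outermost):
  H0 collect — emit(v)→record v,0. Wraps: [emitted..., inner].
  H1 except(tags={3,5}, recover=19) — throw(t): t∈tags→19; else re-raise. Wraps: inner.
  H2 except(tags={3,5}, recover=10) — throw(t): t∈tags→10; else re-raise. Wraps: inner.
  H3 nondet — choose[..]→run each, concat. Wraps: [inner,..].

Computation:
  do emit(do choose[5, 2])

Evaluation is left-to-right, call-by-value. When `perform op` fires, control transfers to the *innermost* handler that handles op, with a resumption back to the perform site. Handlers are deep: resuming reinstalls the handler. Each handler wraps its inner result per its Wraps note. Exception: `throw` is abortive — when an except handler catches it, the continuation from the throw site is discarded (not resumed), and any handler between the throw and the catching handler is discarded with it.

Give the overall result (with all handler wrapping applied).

Answer: [[5, 0], [2, 0]]

Working:
choose[5, 2] @ H3
  branch[0] choose=5:
    emit(5) @ H0 ⇒ out+=5
    H0 returns [5, 0]
    H1 returns [5, 0]
    H2 returns [5, 0]
    H3 returns [[5, 0]]
  branch[1] choose=2:
    emit(2) @ H0 ⇒ out+=2
    H0 returns [2, 0]
    H1 returns [2, 0]
    H2 returns [2, 0]
    H3 returns [[2, 0]]
= [[5, 0], [2, 0]]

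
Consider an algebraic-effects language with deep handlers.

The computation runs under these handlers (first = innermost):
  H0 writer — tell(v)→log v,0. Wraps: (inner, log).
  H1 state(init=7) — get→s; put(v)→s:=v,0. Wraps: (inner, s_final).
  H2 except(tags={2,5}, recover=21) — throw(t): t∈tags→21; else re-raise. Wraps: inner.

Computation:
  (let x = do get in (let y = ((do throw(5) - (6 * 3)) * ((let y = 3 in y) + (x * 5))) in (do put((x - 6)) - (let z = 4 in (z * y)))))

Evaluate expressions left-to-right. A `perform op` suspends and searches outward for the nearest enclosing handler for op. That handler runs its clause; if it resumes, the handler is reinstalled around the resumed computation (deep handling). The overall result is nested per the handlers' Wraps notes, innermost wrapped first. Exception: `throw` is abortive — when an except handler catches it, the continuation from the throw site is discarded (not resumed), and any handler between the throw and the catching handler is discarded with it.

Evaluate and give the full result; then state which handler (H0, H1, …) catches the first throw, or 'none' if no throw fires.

Answer: 21 ; first throw caught by: H2

Step-by-step:
get @ H1 ⇒ 7
throw(5) @ H2 caught ⇒ 21
= 21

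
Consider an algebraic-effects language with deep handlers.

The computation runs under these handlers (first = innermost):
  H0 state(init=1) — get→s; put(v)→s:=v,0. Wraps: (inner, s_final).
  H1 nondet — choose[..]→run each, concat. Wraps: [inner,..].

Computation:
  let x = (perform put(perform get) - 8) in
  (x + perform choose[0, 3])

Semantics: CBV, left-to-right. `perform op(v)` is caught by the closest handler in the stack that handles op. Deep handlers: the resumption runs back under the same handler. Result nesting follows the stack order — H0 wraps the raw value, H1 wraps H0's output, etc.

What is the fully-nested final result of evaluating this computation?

Evaluation trace:
get @ H0 ⇒ 1
put(1) @ H0 ⇒ s:=1
choose[0, 3] @ H1
  branch[0] choose=0:
    H0 returns (-8, 1)
    H1 returns [(-8, 1)]
  branch[1] choose=3:
    H0 returns (-5, 1)
    H1 returns [(-5, 1)]
= [(-8, 1), (-5, 1)]

Answer: [(-8, 1), (-5, 1)]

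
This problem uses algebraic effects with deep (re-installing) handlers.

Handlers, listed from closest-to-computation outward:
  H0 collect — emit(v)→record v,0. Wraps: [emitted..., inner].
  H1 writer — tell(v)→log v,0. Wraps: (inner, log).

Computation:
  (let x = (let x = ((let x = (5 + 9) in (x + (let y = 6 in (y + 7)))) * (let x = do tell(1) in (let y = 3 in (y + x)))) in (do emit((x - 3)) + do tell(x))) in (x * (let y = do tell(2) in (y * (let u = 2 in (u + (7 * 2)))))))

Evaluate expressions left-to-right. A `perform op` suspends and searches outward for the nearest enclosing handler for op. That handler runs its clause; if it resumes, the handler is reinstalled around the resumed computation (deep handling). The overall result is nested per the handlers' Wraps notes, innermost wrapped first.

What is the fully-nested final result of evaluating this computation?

Answer: ([78, 0], (1, 81, 2))

Step-by-step:
tell(1) @ H1 ⇒ log+=1
emit(78) @ H0 ⇒ out+=78
tell(81) @ H1 ⇒ log+=81
tell(2) @ H1 ⇒ log+=2
H0 returns [78, 0]
H1 returns ([78, 0], (1, 81, 2))
= ([78, 0], (1, 81, 2))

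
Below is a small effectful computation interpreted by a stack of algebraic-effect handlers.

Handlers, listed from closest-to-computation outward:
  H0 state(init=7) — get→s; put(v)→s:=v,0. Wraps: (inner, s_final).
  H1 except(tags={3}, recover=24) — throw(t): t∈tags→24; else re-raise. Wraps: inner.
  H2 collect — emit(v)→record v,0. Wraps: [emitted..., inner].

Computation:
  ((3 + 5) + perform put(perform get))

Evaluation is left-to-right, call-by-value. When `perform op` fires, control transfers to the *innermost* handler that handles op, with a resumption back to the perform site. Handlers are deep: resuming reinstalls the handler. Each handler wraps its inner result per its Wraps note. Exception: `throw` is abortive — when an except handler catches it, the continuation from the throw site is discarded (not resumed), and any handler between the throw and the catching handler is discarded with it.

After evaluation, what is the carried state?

Answer: 7

Step-by-step:
get @ H0 ⇒ 7
put(7) @ H0 ⇒ s:=7
H0 returns (8, 7)
H1 returns (8, 7)
H2 returns [(8, 7)]
= [(8, 7)]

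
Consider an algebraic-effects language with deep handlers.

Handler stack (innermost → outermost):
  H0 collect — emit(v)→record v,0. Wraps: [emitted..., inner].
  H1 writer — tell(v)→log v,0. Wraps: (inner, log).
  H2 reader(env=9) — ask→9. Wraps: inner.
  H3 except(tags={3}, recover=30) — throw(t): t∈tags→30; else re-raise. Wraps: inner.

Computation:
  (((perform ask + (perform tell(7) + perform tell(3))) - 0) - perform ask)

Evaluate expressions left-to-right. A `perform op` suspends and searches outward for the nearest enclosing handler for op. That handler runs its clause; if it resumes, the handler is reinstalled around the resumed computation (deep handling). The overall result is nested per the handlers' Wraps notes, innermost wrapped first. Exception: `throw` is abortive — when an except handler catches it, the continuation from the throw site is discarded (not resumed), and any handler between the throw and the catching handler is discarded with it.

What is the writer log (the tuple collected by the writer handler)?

Step-by-step:
ask @ H2 ⇒ 9
tell(7) @ H1 ⇒ log+=7
tell(3) @ H1 ⇒ log+=3
ask @ H2 ⇒ 9
H0 returns [0]
H1 returns ([0], (7, 3))
H2 returns ([0], (7, 3))
H3 returns ([0], (7, 3))
= ([0], (7, 3))

Answer: (7, 3)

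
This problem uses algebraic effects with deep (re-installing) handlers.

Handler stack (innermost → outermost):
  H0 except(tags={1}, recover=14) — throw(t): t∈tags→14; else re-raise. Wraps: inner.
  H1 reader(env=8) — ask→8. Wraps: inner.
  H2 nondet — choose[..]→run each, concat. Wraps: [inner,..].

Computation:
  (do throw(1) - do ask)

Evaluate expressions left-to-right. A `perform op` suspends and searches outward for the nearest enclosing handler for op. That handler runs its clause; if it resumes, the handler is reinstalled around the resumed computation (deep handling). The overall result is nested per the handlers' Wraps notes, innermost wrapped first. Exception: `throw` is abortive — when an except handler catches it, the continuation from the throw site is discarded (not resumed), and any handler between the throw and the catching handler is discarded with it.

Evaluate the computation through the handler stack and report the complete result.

Step-by-step:
throw(1) @ H0 caught ⇒ 14
H1 returns 14
H2 returns [14]
= [14]

Answer: [14]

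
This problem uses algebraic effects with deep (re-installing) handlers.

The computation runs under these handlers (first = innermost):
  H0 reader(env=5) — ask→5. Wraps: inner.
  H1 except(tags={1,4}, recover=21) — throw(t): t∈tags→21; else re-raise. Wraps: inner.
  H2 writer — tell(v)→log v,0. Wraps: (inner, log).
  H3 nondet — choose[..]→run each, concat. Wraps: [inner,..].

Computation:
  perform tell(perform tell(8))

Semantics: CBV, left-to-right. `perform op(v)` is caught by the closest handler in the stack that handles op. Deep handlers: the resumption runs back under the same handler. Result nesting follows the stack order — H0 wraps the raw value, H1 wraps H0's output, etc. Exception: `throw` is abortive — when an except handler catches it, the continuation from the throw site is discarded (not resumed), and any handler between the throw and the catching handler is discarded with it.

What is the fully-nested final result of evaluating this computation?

Answer: [(0, (8, 0))]

Working:
tell(8) @ H2 ⇒ log+=8
tell(0) @ H2 ⇒ log+=0
H0 returns 0
H1 returns 0
H2 returns (0, (8, 0))
H3 returns [(0, (8, 0))]
= [(0, (8, 0))]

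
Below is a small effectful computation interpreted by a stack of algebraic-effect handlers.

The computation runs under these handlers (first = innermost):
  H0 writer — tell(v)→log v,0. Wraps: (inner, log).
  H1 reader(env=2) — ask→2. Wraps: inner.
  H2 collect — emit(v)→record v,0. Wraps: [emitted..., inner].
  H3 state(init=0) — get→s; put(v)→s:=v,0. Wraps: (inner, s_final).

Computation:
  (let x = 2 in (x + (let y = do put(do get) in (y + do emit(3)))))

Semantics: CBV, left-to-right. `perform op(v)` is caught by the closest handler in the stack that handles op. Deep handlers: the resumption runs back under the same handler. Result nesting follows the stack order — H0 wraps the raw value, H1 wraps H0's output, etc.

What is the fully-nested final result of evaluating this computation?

Answer: ([3, (2, ())], 0)

Step-by-step:
get @ H3 ⇒ 0
put(0) @ H3 ⇒ s:=0
emit(3) @ H2 ⇒ out+=3
H0 returns (2, ())
H1 returns (2, ())
H2 returns [3, (2, ())]
H3 returns ([3, (2, ())], 0)
= ([3, (2, ())], 0)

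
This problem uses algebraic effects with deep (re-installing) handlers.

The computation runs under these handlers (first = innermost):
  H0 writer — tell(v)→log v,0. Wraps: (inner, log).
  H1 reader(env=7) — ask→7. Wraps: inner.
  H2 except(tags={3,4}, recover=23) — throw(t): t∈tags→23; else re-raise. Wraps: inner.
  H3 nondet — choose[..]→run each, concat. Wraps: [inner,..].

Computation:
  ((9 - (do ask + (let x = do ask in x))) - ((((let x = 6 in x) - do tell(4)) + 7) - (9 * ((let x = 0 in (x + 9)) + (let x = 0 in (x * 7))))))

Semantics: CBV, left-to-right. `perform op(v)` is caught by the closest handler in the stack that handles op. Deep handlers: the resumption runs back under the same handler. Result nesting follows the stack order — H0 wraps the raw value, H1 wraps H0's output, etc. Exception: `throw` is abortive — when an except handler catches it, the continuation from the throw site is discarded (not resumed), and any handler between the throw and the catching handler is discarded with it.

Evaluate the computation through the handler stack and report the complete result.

Answer: [(63, (4))]

Working:
ask @ H1 ⇒ 7
ask @ H1 ⇒ 7
tell(4) @ H0 ⇒ log+=4
H0 returns (63, (4))
H1 returns (63, (4))
H2 returns (63, (4))
H3 returns [(63, (4))]
= [(63, (4))]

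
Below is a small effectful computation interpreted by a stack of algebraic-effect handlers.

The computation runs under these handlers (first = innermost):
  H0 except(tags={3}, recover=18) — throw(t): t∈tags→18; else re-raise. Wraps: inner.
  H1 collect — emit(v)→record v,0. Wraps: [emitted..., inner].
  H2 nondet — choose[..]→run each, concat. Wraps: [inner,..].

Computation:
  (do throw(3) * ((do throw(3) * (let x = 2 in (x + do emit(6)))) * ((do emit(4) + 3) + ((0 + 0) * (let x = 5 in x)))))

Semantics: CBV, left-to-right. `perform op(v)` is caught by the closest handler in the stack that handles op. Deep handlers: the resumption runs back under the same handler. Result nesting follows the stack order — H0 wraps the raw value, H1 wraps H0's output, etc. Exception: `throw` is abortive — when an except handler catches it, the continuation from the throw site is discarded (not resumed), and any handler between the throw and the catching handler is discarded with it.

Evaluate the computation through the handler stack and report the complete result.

Answer: [[18]]

Evaluation trace:
throw(3) @ H0 caught ⇒ 18
H1 returns [18]
H2 returns [[18]]
= [[18]]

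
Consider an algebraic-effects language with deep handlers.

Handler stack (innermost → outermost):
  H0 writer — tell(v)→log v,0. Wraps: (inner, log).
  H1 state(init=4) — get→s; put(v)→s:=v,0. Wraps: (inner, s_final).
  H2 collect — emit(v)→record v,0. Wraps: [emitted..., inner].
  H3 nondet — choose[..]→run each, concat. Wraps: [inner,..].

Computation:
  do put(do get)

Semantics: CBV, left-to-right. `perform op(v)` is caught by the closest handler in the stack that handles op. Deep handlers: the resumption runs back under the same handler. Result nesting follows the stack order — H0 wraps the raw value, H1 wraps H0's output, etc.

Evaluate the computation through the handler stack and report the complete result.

Answer: [[((0, ()), 4)]]

Working:
get @ H1 ⇒ 4
put(4) @ H1 ⇒ s:=4
H0 returns (0, ())
H1 returns ((0, ()), 4)
H2 returns [((0, ()), 4)]
H3 returns [[((0, ()), 4)]]
= [[((0, ()), 4)]]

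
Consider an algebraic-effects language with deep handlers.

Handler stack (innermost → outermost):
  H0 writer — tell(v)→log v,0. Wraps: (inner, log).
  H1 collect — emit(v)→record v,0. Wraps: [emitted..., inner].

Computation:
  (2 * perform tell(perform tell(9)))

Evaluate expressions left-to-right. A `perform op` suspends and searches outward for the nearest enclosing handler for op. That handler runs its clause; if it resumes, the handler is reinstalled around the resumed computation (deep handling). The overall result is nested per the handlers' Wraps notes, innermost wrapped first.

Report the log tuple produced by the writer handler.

Answer: (9, 0)

Evaluation trace:
tell(9) @ H0 ⇒ log+=9
tell(0) @ H0 ⇒ log+=0
H0 returns (0, (9, 0))
H1 returns [(0, (9, 0))]
= [(0, (9, 0))]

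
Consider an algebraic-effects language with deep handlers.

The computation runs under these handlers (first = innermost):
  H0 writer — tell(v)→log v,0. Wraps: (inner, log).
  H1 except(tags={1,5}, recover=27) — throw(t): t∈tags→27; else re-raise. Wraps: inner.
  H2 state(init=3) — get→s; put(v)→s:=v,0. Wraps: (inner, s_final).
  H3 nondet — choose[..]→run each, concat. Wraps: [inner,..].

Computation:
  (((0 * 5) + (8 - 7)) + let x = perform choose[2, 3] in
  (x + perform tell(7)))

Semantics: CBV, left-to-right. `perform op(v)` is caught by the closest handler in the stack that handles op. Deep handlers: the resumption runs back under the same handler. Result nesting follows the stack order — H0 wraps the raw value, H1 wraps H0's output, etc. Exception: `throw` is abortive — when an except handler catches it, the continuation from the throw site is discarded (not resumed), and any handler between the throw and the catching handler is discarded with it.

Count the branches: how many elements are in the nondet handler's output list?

Answer: 2

Step-by-step:
choose[2, 3] @ H3
  branch[0] choose=2:
    tell(7) @ H0 ⇒ log+=7
    H0 returns (3, (7))
    H1 returns (3, (7))
    H2 returns ((3, (7)), 3)
    H3 returns [((3, (7)), 3)]
  branch[1] choose=3:
    tell(7) @ H0 ⇒ log+=7
    H0 returns (4, (7))
    H1 returns (4, (7))
    H2 returns ((4, (7)), 3)
    H3 returns [((4, (7)), 3)]
= [((3, (7)), 3), ((4, (7)), 3)]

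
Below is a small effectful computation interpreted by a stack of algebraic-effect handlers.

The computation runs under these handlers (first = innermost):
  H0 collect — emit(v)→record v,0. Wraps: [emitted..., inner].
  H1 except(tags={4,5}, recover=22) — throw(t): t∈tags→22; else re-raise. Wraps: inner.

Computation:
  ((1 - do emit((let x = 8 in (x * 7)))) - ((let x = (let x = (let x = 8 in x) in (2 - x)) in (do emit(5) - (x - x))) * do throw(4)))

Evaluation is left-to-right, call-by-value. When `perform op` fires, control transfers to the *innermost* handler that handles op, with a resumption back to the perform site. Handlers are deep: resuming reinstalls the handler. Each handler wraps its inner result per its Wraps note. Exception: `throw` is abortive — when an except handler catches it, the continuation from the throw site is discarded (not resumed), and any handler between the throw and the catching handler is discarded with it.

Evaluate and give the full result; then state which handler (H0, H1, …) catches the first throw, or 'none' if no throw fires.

Step-by-step:
emit(56) @ H0 ⇒ out+=56
emit(5) @ H0 ⇒ out+=5
throw(4) @ H1 caught ⇒ 22
= 22

Answer: 22 ; first throw caught by: H1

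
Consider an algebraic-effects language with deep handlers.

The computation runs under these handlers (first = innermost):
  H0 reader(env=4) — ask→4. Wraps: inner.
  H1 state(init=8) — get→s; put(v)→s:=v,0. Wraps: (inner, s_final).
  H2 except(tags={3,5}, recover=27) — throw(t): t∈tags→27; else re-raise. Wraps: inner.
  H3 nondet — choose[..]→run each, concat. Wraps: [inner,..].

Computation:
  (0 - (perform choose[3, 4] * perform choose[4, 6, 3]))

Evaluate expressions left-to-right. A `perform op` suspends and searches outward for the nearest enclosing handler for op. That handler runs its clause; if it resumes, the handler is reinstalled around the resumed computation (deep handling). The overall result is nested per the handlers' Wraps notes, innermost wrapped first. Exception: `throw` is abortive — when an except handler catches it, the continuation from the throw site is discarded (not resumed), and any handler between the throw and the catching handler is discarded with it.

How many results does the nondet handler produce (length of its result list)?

Evaluation trace:
choose[3, 4] @ H3
  branch[0] choose=3:
    choose[4, 6, 3] @ H3
      branch[0] choose=4:
        H0 returns -12
        H1 returns (-12, 8)
        H2 returns (-12, 8)
        H3 returns [(-12, 8)]
      branch[1] choose=6:
        H0 returns -18
        H1 returns (-18, 8)
        H2 returns (-18, 8)
        H3 returns [(-18, 8)]
      branch[2] choose=3:
        H0 returns -9
        H1 returns (-9, 8)
        H2 returns (-9, 8)
        H3 returns [(-9, 8)]
  branch[1] choose=4:
    choose[4, 6, 3] @ H3
      branch[0] choose=4:
        H0 returns -16
        H1 returns (-16, 8)
        H2 returns (-16, 8)
        H3 returns [(-16, 8)]
      branch[1] choose=6:
        H0 returns -24
        H1 returns (-24, 8)
        H2 returns (-24, 8)
        H3 returns [(-24, 8)]
      branch[2] choose=3:
        H0 returns -12
        H1 returns (-12, 8)
        H2 returns (-12, 8)
        H3 returns [(-12, 8)]
= [(-12, 8), (-18, 8), (-9, 8), (-16, 8), (-24, 8), (-12, 8)]

Answer: 6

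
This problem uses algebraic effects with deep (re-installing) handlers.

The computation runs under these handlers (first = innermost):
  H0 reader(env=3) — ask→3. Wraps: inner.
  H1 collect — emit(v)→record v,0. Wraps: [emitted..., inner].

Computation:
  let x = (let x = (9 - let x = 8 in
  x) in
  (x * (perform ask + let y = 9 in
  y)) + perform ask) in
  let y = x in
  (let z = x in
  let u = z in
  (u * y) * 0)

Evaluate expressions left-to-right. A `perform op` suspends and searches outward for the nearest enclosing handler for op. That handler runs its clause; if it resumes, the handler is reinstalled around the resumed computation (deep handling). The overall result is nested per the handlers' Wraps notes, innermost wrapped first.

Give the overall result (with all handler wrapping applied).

Working:
ask @ H0 ⇒ 3
ask @ H0 ⇒ 3
H0 returns 0
H1 returns [0]
= [0]

Answer: [0]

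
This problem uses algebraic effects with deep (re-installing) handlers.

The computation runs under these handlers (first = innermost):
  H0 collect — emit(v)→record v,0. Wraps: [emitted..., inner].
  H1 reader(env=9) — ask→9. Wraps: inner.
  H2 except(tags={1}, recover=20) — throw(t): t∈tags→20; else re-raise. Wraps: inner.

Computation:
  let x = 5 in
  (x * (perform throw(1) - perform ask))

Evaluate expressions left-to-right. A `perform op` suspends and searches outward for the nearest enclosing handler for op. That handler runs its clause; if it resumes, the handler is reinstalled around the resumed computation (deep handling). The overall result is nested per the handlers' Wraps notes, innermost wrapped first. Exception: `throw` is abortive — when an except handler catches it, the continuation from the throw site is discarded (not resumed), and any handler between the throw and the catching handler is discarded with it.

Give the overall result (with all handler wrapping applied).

Answer: 20

Step-by-step:
throw(1) @ H2 caught ⇒ 20
= 20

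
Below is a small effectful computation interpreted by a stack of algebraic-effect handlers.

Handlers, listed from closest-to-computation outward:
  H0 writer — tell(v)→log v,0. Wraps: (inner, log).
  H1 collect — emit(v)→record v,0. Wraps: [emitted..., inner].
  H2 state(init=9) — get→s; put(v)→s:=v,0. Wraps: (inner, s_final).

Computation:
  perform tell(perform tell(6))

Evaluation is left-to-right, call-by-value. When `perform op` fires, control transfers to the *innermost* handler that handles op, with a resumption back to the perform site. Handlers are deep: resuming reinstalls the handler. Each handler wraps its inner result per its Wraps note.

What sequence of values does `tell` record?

Answer: (6, 0)

Working:
tell(6) @ H0 ⇒ log+=6
tell(0) @ H0 ⇒ log+=0
H0 returns (0, (6, 0))
H1 returns [(0, (6, 0))]
H2 returns ([(0, (6, 0))], 9)
= ([(0, (6, 0))], 9)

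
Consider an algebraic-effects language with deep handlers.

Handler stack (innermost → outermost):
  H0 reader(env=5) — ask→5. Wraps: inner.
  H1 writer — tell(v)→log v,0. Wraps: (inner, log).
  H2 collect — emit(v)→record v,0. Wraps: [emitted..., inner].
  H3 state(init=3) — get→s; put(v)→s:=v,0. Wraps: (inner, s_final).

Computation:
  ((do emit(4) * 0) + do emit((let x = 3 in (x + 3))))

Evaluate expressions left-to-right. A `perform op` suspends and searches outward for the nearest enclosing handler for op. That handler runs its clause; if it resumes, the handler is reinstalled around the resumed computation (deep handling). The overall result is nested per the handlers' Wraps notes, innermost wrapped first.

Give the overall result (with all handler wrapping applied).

Answer: ([4, 6, (0, ())], 3)

Step-by-step:
emit(4) @ H2 ⇒ out+=4
emit(6) @ H2 ⇒ out+=6
H0 returns 0
H1 returns (0, ())
H2 returns [4, 6, (0, ())]
H3 returns ([4, 6, (0, ())], 3)
= ([4, 6, (0, ())], 3)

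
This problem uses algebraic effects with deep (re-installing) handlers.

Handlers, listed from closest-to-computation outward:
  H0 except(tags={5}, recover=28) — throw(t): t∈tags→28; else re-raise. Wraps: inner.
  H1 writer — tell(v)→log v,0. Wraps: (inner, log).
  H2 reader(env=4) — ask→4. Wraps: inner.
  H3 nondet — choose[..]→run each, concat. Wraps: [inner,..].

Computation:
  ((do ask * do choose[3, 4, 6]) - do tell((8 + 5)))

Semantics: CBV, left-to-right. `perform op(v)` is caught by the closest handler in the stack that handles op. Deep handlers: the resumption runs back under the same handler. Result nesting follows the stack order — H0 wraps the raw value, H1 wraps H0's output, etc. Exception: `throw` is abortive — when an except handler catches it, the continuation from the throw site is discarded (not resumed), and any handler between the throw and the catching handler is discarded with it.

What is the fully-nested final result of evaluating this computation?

Answer: [(12, (13)), (16, (13)), (24, (13))]

Step-by-step:
ask @ H2 ⇒ 4
choose[3, 4, 6] @ H3
  branch[0] choose=3:
    tell(13) @ H1 ⇒ log+=13
    H0 returns 12
    H1 returns (12, (13))
    H2 returns (12, (13))
    H3 returns [(12, (13))]
  branch[1] choose=4:
    tell(13) @ H1 ⇒ log+=13
    H0 returns 16
    H1 returns (16, (13))
    H2 returns (16, (13))
    H3 returns [(16, (13))]
  branch[2] choose=6:
    tell(13) @ H1 ⇒ log+=13
    H0 returns 24
    H1 returns (24, (13))
    H2 returns (24, (13))
    H3 returns [(24, (13))]
= [(12, (13)), (16, (13)), (24, (13))]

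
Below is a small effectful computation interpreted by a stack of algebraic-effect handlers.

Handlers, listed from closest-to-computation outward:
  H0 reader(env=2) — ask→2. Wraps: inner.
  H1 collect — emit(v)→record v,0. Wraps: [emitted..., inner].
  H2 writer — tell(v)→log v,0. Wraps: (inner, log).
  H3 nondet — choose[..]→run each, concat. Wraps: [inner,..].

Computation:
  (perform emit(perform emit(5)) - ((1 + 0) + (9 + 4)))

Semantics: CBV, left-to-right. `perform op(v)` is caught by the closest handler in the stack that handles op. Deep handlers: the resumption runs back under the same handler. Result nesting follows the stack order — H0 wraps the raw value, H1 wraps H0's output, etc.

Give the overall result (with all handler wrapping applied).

Evaluation trace:
emit(5) @ H1 ⇒ out+=5
emit(0) @ H1 ⇒ out+=0
H0 returns -14
H1 returns [5, 0, -14]
H2 returns ([5, 0, -14], ())
H3 returns [([5, 0, -14], ())]
= [([5, 0, -14], ())]

Answer: [([5, 0, -14], ())]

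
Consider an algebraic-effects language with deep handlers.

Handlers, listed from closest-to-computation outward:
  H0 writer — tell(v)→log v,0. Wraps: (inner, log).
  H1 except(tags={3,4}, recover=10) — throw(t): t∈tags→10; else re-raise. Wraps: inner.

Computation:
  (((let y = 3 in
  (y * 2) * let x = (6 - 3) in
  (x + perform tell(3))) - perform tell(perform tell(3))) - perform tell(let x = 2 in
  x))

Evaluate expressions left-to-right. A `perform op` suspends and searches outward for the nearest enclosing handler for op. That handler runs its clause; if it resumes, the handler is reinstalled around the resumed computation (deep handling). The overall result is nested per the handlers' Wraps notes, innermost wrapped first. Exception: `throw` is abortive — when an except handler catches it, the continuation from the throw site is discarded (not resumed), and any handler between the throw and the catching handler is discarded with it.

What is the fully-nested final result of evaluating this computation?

Working:
tell(3) @ H0 ⇒ log+=3
tell(3) @ H0 ⇒ log+=3
tell(0) @ H0 ⇒ log+=0
tell(2) @ H0 ⇒ log+=2
H0 returns (18, (3, 3, 0, 2))
H1 returns (18, (3, 3, 0, 2))
= (18, (3, 3, 0, 2))

Answer: (18, (3, 3, 0, 2))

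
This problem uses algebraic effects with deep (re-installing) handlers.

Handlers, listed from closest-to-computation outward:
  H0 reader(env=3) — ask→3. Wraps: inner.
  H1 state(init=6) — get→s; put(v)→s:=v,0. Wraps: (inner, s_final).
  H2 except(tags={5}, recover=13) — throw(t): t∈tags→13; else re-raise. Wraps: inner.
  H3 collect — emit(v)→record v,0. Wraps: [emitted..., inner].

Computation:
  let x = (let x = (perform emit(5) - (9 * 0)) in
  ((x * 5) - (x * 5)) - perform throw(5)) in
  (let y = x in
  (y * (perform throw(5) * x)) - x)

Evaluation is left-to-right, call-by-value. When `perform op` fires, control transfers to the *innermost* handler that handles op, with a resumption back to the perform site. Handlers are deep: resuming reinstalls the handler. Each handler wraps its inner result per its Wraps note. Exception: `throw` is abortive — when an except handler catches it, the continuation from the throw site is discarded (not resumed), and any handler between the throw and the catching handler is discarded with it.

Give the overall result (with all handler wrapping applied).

Answer: [5, 13]

Working:
emit(5) @ H3 ⇒ out+=5
throw(5) @ H2 caught ⇒ 13
H3 returns [5, 13]
= [5, 13]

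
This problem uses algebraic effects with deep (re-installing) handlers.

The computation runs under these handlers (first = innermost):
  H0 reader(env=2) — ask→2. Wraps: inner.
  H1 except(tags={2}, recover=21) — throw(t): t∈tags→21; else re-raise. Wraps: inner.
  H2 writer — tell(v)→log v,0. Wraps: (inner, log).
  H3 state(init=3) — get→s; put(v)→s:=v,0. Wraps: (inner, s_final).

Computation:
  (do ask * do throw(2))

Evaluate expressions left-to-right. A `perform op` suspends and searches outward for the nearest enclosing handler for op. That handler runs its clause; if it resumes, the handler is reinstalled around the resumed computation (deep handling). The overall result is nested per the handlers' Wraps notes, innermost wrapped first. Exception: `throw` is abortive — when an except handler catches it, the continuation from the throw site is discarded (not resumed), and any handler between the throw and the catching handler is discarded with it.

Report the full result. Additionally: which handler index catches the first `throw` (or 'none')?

Answer: ((21, ()), 3) ; first throw caught by: H1

Evaluation trace:
ask @ H0 ⇒ 2
throw(2) @ H1 caught ⇒ 21
H2 returns (21, ())
H3 returns ((21, ()), 3)
= ((21, ()), 3)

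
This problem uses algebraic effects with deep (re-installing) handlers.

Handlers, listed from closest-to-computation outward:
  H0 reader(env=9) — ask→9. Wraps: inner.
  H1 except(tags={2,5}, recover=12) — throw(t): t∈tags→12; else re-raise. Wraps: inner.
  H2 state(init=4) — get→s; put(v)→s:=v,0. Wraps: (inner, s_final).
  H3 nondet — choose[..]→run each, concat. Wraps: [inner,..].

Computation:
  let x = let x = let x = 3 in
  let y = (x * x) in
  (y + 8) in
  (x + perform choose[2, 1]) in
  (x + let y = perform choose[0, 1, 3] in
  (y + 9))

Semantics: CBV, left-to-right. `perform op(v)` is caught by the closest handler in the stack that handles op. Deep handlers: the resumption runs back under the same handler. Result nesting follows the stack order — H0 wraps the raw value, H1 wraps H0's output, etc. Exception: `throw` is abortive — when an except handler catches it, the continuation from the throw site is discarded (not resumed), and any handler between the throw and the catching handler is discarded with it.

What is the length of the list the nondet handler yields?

Answer: 6

Step-by-step:
choose[2, 1] @ H3
  branch[0] choose=2:
    choose[0, 1, 3] @ H3
      branch[0] choose=0:
        H0 returns 28
        H1 returns 28
        H2 returns (28, 4)
        H3 returns [(28, 4)]
      branch[1] choose=1:
        H0 returns 29
        H1 returns 29
        H2 returns (29, 4)
        H3 returns [(29, 4)]
      branch[2] choose=3:
        H0 returns 31
        H1 returns 31
        H2 returns (31, 4)
        H3 returns [(31, 4)]
  branch[1] choose=1:
    choose[0, 1, 3] @ H3
      branch[0] choose=0:
        H0 returns 27
        H1 returns 27
        H2 returns (27, 4)
        H3 returns [(27, 4)]
      branch[1] choose=1:
        H0 returns 28
        H1 returns 28
        H2 returns (28, 4)
        H3 returns [(28, 4)]
      branch[2] choose=3:
        H0 returns 30
        H1 returns 30
        H2 returns (30, 4)
        H3 returns [(30, 4)]
= [(28, 4), (29, 4), (31, 4), (27, 4), (28, 4), (30, 4)]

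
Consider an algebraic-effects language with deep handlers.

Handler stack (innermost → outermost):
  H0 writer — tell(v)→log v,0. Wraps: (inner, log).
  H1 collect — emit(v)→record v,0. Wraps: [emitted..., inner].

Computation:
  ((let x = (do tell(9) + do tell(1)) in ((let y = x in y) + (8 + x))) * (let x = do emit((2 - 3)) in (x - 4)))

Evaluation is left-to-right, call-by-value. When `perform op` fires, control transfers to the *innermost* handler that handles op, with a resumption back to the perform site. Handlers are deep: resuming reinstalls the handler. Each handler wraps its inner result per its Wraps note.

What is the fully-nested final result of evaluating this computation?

Answer: [-1, (-32, (9, 1))]

Step-by-step:
tell(9) @ H0 ⇒ log+=9
tell(1) @ H0 ⇒ log+=1
emit(-1) @ H1 ⇒ out+=-1
H0 returns (-32, (9, 1))
H1 returns [-1, (-32, (9, 1))]
= [-1, (-32, (9, 1))]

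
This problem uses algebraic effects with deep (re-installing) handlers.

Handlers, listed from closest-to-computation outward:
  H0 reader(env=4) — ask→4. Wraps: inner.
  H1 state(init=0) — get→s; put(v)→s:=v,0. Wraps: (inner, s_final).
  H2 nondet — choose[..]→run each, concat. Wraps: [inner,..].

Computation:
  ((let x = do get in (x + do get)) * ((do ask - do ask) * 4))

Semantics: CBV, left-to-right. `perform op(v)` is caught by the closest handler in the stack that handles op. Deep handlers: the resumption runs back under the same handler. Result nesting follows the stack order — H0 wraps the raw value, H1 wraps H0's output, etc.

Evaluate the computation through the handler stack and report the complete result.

Evaluation trace:
get @ H1 ⇒ 0
get @ H1 ⇒ 0
ask @ H0 ⇒ 4
ask @ H0 ⇒ 4
H0 returns 0
H1 returns (0, 0)
H2 returns [(0, 0)]
= [(0, 0)]

Answer: [(0, 0)]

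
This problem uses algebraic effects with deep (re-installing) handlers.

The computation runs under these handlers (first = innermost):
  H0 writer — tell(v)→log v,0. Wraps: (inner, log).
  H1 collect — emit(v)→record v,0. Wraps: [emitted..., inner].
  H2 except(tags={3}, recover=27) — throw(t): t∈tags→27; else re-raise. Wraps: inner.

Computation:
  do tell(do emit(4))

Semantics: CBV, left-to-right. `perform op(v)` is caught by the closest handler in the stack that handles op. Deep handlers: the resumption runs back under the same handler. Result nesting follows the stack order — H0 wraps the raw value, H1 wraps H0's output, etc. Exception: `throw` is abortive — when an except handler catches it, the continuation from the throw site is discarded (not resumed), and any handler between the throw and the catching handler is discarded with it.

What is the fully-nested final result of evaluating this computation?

Answer: [4, (0, (0))]

Step-by-step:
emit(4) @ H1 ⇒ out+=4
tell(0) @ H0 ⇒ log+=0
H0 returns (0, (0))
H1 returns [4, (0, (0))]
H2 returns [4, (0, (0))]
= [4, (0, (0))]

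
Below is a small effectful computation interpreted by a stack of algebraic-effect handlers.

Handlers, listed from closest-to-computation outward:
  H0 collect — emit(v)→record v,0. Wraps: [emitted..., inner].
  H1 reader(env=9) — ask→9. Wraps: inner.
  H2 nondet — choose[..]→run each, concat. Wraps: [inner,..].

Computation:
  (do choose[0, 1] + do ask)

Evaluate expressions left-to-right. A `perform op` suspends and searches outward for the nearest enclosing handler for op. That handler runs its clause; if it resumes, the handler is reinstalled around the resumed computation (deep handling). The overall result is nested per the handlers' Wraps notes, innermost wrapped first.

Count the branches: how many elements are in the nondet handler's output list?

Answer: 2

Evaluation trace:
choose[0, 1] @ H2
  branch[0] choose=0:
    ask @ H1 ⇒ 9
    H0 returns [9]
    H1 returns [9]
    H2 returns [[9]]
  branch[1] choose=1:
    ask @ H1 ⇒ 9
    H0 returns [10]
    H1 returns [10]
    H2 returns [[10]]
= [[9], [10]]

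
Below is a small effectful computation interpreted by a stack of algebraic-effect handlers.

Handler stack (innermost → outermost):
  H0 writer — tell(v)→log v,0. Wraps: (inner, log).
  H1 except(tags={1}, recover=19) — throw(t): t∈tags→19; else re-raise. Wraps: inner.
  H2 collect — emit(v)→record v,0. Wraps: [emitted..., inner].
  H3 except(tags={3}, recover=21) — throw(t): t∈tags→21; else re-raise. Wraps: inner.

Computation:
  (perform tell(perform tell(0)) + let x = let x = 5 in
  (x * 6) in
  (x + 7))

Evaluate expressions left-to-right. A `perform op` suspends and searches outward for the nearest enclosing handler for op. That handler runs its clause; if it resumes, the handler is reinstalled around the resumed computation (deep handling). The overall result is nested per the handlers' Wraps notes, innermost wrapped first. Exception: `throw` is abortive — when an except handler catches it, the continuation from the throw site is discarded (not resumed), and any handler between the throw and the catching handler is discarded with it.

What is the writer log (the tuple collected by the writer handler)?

Evaluation trace:
tell(0) @ H0 ⇒ log+=0
tell(0) @ H0 ⇒ log+=0
H0 returns (37, (0, 0))
H1 returns (37, (0, 0))
H2 returns [(37, (0, 0))]
H3 returns [(37, (0, 0))]
= [(37, (0, 0))]

Answer: (0, 0)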